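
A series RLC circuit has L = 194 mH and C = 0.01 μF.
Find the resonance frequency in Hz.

Step 1 — Resonance condition Im(Z)=0 gives ω₀ = 1/√(LC).
Step 2 — ω₀ = 1/√(0.194·1e-08) = 2.27e+04 rad/s.
Step 3 — f₀ = ω₀/(2π) = 3613 Hz.

f₀ = 3613 Hz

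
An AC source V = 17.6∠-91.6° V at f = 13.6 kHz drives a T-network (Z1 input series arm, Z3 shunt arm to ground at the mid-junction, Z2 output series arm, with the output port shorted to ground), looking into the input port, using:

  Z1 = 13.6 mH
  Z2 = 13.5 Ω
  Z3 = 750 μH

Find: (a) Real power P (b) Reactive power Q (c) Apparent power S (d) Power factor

Step 1 — Angular frequency: ω = 2π·f = 2π·1.36e+04 = 8.545e+04 rad/s.
Step 2 — Component impedances:
  Z1: Z = jωL = j·8.545e+04·0.0136 = 0 + j1162 Ω
  Z2: Z = R = 13.5 Ω
  Z3: Z = jωL = j·8.545e+04·0.00075 = 0 + j64.09 Ω
Step 3 — With the output port shorted to ground, the output series arm Z2 runs from the junction to ground; the shunt arm Z3 also runs from the junction to ground. They appear in parallel: Z3 || Z2 = 12.93 + j2.723 Ω.
Step 4 — Series with input arm Z1: Z_in = Z1 + (Z3 || Z2) = 12.93 + j1165 Ω = 1165∠89.4° Ω.
Step 5 — Source phasor: V = 17.6∠-91.6° V = -0.4914 - j17.59 V.
Step 6 — Current: I = V / Z = -0.01511 + j0.0002542 A = 0.01511∠179.0° A.
Step 7 — Complex power: S = V·I* = 0.002951 + j0.2659 VA.
Step 8 — Real power: P = Re(S) = 0.002951 W.
Step 9 — Reactive power: Q = Im(S) = 0.2659 VAR.
Step 10 — Apparent power: |S| = 0.2659 VA.
Step 11 — Power factor: PF = P/|S| = 0.0111 (lagging).

(a) P = 0.002951 W  (b) Q = 0.2659 VAR  (c) S = 0.2659 VA  (d) PF = 0.0111 (lagging)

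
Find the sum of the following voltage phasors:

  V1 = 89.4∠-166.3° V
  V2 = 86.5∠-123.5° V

Step 1 — Convert each phasor to rectangular form:
  V1 = 89.4·(cos(-166.3°) + j·sin(-166.3°)) = -86.86 - j21.17 V
  V2 = 86.5·(cos(-123.5°) + j·sin(-123.5°)) = -47.74 - j72.13 V
Step 2 — Sum components: V_total = -134.6 - j93.3 V.
Step 3 — Convert to polar: |V_total| = 163.8 V, ∠V_total = -145.3°.

V_total = 163.8∠-145.3° V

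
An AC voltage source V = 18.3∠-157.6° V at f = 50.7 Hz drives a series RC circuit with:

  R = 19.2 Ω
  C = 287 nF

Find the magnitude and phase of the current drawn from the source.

Step 1 — Angular frequency: ω = 2π·f = 2π·50.7 = 318.6 rad/s.
Step 2 — Component impedances:
  R: Z = R = 19.2 Ω
  C: Z = 1/(jωC) = -j/(ω·C) = 0 - j1.094e+04 Ω
Step 3 — Series combination: Z_total = R + C = 19.2 - j1.094e+04 Ω = 1.094e+04∠-89.9° Ω.
Step 4 — Source phasor: V = 18.3∠-157.6° V = -16.92 - j6.974 V.
Step 5 — Ohm's law: I = V / Z_total = (-16.92 - j6.974) / (19.2 - j1.094e+04) = 0.0006348 - j0.001548 A.
Step 6 — Convert to polar: |I| = 0.001673 A, ∠I = -67.7°.

I = 0.001673∠-67.7° A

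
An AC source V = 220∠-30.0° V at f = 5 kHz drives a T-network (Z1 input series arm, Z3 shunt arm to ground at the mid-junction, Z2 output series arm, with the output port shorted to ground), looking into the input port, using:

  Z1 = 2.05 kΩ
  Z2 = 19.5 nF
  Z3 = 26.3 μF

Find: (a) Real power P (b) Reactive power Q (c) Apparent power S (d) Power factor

Step 1 — Angular frequency: ω = 2π·f = 2π·5000 = 3.142e+04 rad/s.
Step 2 — Component impedances:
  Z1: Z = R = 2050 Ω
  Z2: Z = 1/(jωC) = -j/(ω·C) = 0 - j1632 Ω
  Z3: Z = 1/(jωC) = -j/(ω·C) = 0 - j1.21 Ω
Step 3 — With the output port shorted to ground, the output series arm Z2 runs from the junction to ground; the shunt arm Z3 also runs from the junction to ground. They appear in parallel: Z3 || Z2 = 0 - j1.209 Ω.
Step 4 — Series with input arm Z1: Z_in = Z1 + (Z3 || Z2) = 2050 - j1.209 Ω = 2050∠-0.0° Ω.
Step 5 — Source phasor: V = 220∠-30.0° V = 190.5 - j110 V.
Step 6 — Current: I = V / Z = 0.09297 - j0.0536 A = 0.1073∠-30.0° A.
Step 7 — Complex power: S = V·I* = 23.61 - j0.01393 VA.
Step 8 — Real power: P = Re(S) = 23.61 W.
Step 9 — Reactive power: Q = Im(S) = -0.01393 VAR.
Step 10 — Apparent power: |S| = 23.61 VA.
Step 11 — Power factor: PF = P/|S| = 1 (leading).

(a) P = 23.61 W  (b) Q = -0.01393 VAR  (c) S = 23.61 VA  (d) PF = 1 (leading)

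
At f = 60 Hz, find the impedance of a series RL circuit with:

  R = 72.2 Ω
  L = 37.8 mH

Step 1 — Angular frequency: ω = 2π·f = 2π·60 = 377 rad/s.
Step 2 — Component impedances:
  R: Z = R = 72.2 Ω
  L: Z = jωL = j·377·0.0378 = 0 + j14.25 Ω
Step 3 — Series combination: Z_total = R + L = 72.2 + j14.25 Ω = 73.59∠11.2° Ω.

Z = 72.2 + j14.25 Ω = 73.59∠11.2° Ω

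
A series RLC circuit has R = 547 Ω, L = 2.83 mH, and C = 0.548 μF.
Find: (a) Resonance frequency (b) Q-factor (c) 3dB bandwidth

Step 1 — Resonance: ω₀ = 1/√(LC) = 1/√(0.00283·5.48e-07) = 2.539e+04 rad/s.
Step 2 — f₀ = ω₀/(2π) = 4041 Hz.
Step 3 — Series Q: Q = ω₀L/R = 2.539e+04·0.00283/547 = 0.1314.
Step 4 — Bandwidth: Δω = ω₀/Q = 1.933e+05 rad/s; BW = Δω/(2π) = 3.076e+04 Hz.

(a) f₀ = 4041 Hz  (b) Q = 0.1314  (c) BW = 3.076e+04 Hz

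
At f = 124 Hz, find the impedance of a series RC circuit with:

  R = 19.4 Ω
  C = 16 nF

Step 1 — Angular frequency: ω = 2π·f = 2π·124 = 779.1 rad/s.
Step 2 — Component impedances:
  R: Z = R = 19.4 Ω
  C: Z = 1/(jωC) = -j/(ω·C) = 0 - j8.022e+04 Ω
Step 3 — Series combination: Z_total = R + C = 19.4 - j8.022e+04 Ω = 8.022e+04∠-90.0° Ω.

Z = 19.4 - j8.022e+04 Ω = 8.022e+04∠-90.0° Ω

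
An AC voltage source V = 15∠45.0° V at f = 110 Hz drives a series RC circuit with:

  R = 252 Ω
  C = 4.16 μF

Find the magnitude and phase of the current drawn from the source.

Step 1 — Angular frequency: ω = 2π·f = 2π·110 = 691.2 rad/s.
Step 2 — Component impedances:
  R: Z = R = 252 Ω
  C: Z = 1/(jωC) = -j/(ω·C) = 0 - j347.8 Ω
Step 3 — Series combination: Z_total = R + C = 252 - j347.8 Ω = 429.5∠-54.1° Ω.
Step 4 — Source phasor: V = 15∠45.0° V = 10.61 + j10.61 V.
Step 5 — Ohm's law: I = V / Z_total = (10.61 + j10.61) / (252 - j347.8) = -0.005508 + j0.03449 A.
Step 6 — Convert to polar: |I| = 0.03492 A, ∠I = 99.1°.

I = 0.03492∠99.1° A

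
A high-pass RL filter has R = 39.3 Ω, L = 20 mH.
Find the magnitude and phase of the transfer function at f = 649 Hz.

Step 1 — Angular frequency: ω = 2π·649 = 4078 rad/s.
Step 2 — Transfer function: H(jω) = jωL/(R + jωL).
Step 3 — Numerator jωL = j·81.56; denominator R + jωL = 39.3 + j81.56.
Step 4 — H = 0.8116 + j0.3911.
Step 5 — Magnitude: |H| = 0.9009 (-0.9 dB); phase: φ = 25.7°.

|H| = 0.9009 (-0.9 dB), φ = 25.7°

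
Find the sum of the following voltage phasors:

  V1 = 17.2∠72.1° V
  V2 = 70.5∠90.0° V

Step 1 — Convert each phasor to rectangular form:
  V1 = 17.2·(cos(72.1°) + j·sin(72.1°)) = 5.287 + j16.37 V
  V2 = 70.5·(cos(90.0°) + j·sin(90.0°)) = 0 + j70.5 V
Step 2 — Sum components: V_total = 5.287 + j86.87 V.
Step 3 — Convert to polar: |V_total| = 87.03 V, ∠V_total = 86.5°.

V_total = 87.03∠86.5° V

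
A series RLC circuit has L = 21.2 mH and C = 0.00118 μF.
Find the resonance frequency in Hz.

Step 1 — Resonance condition Im(Z)=0 gives ω₀ = 1/√(LC).
Step 2 — ω₀ = 1/√(0.0212·1.18e-09) = 1.999e+05 rad/s.
Step 3 — f₀ = ω₀/(2π) = 3.182e+04 Hz.

f₀ = 3.182e+04 Hz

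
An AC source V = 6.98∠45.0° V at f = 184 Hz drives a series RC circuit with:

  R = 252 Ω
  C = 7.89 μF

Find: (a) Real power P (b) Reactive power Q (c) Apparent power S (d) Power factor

Step 1 — Angular frequency: ω = 2π·f = 2π·184 = 1156 rad/s.
Step 2 — Component impedances:
  R: Z = R = 252 Ω
  C: Z = 1/(jωC) = -j/(ω·C) = 0 - j109.6 Ω
Step 3 — Series combination: Z_total = R + C = 252 - j109.6 Ω = 274.8∠-23.5° Ω.
Step 4 — Source phasor: V = 6.98∠45.0° V = 4.936 + j4.936 V.
Step 5 — Current: I = V / Z = 0.009304 + j0.02363 A = 0.0254∠68.5° A.
Step 6 — Complex power: S = V·I* = 0.1626 - j0.07072 VA.
Step 7 — Real power: P = Re(S) = 0.1626 W.
Step 8 — Reactive power: Q = Im(S) = -0.07072 VAR.
Step 9 — Apparent power: |S| = 0.1773 VA.
Step 10 — Power factor: PF = P/|S| = 0.917 (leading).

(a) P = 0.1626 W  (b) Q = -0.07072 VAR  (c) S = 0.1773 VA  (d) PF = 0.917 (leading)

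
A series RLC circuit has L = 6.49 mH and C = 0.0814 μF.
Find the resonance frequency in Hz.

Step 1 — Resonance condition Im(Z)=0 gives ω₀ = 1/√(LC).
Step 2 — ω₀ = 1/√(0.00649·8.14e-08) = 4.351e+04 rad/s.
Step 3 — f₀ = ω₀/(2π) = 6924 Hz.

f₀ = 6924 Hz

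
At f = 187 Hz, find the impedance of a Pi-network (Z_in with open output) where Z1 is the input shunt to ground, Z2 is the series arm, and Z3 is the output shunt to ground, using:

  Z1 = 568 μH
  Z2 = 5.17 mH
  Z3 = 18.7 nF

Step 1 — Angular frequency: ω = 2π·f = 2π·187 = 1175 rad/s.
Step 2 — Component impedances:
  Z1: Z = jωL = j·1175·0.000568 = 0 + j0.6674 Ω
  Z2: Z = jωL = j·1175·0.00517 = 0 + j6.075 Ω
  Z3: Z = 1/(jωC) = -j/(ω·C) = 0 - j4.551e+04 Ω
Step 3 — With open output, the series arm Z2 and the output shunt Z3 appear in series to ground: Z2 + Z3 = 0 - j4.551e+04 Ω.
Step 4 — Parallel with input shunt Z1: Z_in = Z1 || (Z2 + Z3) = 0 + j0.6674 Ω = 0.6674∠90.0° Ω.

Z = 0 + j0.6674 Ω = 0.6674∠90.0° Ω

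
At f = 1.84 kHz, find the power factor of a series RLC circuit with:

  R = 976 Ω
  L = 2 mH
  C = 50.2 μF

Step 1 — Angular frequency: ω = 2π·f = 2π·1840 = 1.156e+04 rad/s.
Step 2 — Component impedances:
  R: Z = R = 976 Ω
  L: Z = jωL = j·1.156e+04·0.002 = 0 + j23.12 Ω
  C: Z = 1/(jωC) = -j/(ω·C) = 0 - j1.723 Ω
Step 3 — Series combination: Z_total = R + L + C = 976 + j21.4 Ω = 976.2∠1.3° Ω.
Step 4 — Power factor: PF = cos(φ) = Re(Z)/|Z| = 976/976.2 = 0.9998.
Step 5 — Type: Im(Z) = 21.4 ⇒ lagging (phase φ = 1.3°).

PF = 0.9998 (lagging, φ = 1.3°)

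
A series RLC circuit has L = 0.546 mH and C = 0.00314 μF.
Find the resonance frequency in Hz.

Step 1 — Resonance condition Im(Z)=0 gives ω₀ = 1/√(LC).
Step 2 — ω₀ = 1/√(0.000546·3.14e-09) = 7.637e+05 rad/s.
Step 3 — f₀ = ω₀/(2π) = 1.216e+05 Hz.

f₀ = 1.216e+05 Hz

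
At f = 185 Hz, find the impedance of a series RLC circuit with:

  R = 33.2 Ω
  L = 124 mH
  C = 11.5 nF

Step 1 — Angular frequency: ω = 2π·f = 2π·185 = 1162 rad/s.
Step 2 — Component impedances:
  R: Z = R = 33.2 Ω
  L: Z = jωL = j·1162·0.124 = 0 + j144.1 Ω
  C: Z = 1/(jωC) = -j/(ω·C) = 0 - j7.481e+04 Ω
Step 3 — Series combination: Z_total = R + L + C = 33.2 - j7.466e+04 Ω = 7.466e+04∠-90.0° Ω.

Z = 33.2 - j7.466e+04 Ω = 7.466e+04∠-90.0° Ω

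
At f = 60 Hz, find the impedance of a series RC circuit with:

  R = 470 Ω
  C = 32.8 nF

Step 1 — Angular frequency: ω = 2π·f = 2π·60 = 377 rad/s.
Step 2 — Component impedances:
  R: Z = R = 470 Ω
  C: Z = 1/(jωC) = -j/(ω·C) = 0 - j8.087e+04 Ω
Step 3 — Series combination: Z_total = R + C = 470 - j8.087e+04 Ω = 8.087e+04∠-89.7° Ω.

Z = 470 - j8.087e+04 Ω = 8.087e+04∠-89.7° Ω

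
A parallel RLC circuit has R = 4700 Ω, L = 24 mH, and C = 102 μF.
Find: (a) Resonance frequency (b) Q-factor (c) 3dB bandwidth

Step 1 — Resonance: ω₀ = 1/√(LC) = 1/√(0.024·0.000102) = 639.1 rad/s.
Step 2 — f₀ = ω₀/(2π) = 101.7 Hz.
Step 3 — Parallel Q: Q = R/(ω₀L) = 4700/(639.1·0.024) = 306.4.
Step 4 — Bandwidth: Δω = ω₀/Q = 2.086 rad/s; BW = Δω/(2π) = 0.332 Hz.

(a) f₀ = 101.7 Hz  (b) Q = 306.4  (c) BW = 0.332 Hz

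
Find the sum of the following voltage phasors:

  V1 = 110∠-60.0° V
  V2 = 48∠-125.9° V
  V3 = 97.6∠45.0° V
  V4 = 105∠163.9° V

Step 1 — Convert each phasor to rectangular form:
  V1 = 110·(cos(-60.0°) + j·sin(-60.0°)) = 55 - j95.26 V
  V2 = 48·(cos(-125.9°) + j·sin(-125.9°)) = -28.15 - j38.88 V
  V3 = 97.6·(cos(45.0°) + j·sin(45.0°)) = 69.01 + j69.01 V
  V4 = 105·(cos(163.9°) + j·sin(163.9°)) = -100.9 + j29.12 V
Step 2 — Sum components: V_total = -5.014 - j36.01 V.
Step 3 — Convert to polar: |V_total| = 36.36 V, ∠V_total = -97.9°.

V_total = 36.36∠-97.9° V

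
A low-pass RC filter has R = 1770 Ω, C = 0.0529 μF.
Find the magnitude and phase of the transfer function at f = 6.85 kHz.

Step 1 — Angular frequency: ω = 2π·6850 = 4.304e+04 rad/s.
Step 2 — Transfer function: H(jω) = 1/(1 + jωRC).
Step 3 — Denominator: 1 + jωRC = 1 + j·4.304e+04·1770·5.29e-08 = 1 + j4.03.
Step 4 — H = 0.058 - j0.2337.
Step 5 — Magnitude: |H| = 0.2408 (-12.4 dB); phase: φ = -76.1°.

|H| = 0.2408 (-12.4 dB), φ = -76.1°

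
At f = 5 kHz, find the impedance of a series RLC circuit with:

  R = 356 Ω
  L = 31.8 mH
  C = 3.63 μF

Step 1 — Angular frequency: ω = 2π·f = 2π·5000 = 3.142e+04 rad/s.
Step 2 — Component impedances:
  R: Z = R = 356 Ω
  L: Z = jωL = j·3.142e+04·0.0318 = 0 + j999 Ω
  C: Z = 1/(jωC) = -j/(ω·C) = 0 - j8.769 Ω
Step 3 — Series combination: Z_total = R + L + C = 356 + j990.3 Ω = 1052∠70.2° Ω.

Z = 356 + j990.3 Ω = 1052∠70.2° Ω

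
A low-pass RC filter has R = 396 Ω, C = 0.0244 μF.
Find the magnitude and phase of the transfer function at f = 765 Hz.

Step 1 — Angular frequency: ω = 2π·765 = 4807 rad/s.
Step 2 — Transfer function: H(jω) = 1/(1 + jωRC).
Step 3 — Denominator: 1 + jωRC = 1 + j·4807·396·2.44e-08 = 1 + j0.04644.
Step 4 — H = 0.9978 - j0.04634.
Step 5 — Magnitude: |H| = 0.9989 (-0.0 dB); phase: φ = -2.7°.

|H| = 0.9989 (-0.0 dB), φ = -2.7°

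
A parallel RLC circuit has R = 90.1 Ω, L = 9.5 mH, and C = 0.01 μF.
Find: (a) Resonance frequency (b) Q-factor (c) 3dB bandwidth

Step 1 — Resonance: ω₀ = 1/√(LC) = 1/√(0.0095·1e-08) = 1.026e+05 rad/s.
Step 2 — f₀ = ω₀/(2π) = 1.633e+04 Hz.
Step 3 — Parallel Q: Q = R/(ω₀L) = 90.1/(1.026e+05·0.0095) = 0.09244.
Step 4 — Bandwidth: Δω = ω₀/Q = 1.11e+06 rad/s; BW = Δω/(2π) = 1.766e+05 Hz.

(a) f₀ = 1.633e+04 Hz  (b) Q = 0.09244  (c) BW = 1.766e+05 Hz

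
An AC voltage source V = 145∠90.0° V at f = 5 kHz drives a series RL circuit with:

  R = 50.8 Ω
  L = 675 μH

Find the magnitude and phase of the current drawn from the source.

Step 1 — Angular frequency: ω = 2π·f = 2π·5000 = 3.142e+04 rad/s.
Step 2 — Component impedances:
  R: Z = R = 50.8 Ω
  L: Z = jωL = j·3.142e+04·0.000675 = 0 + j21.21 Ω
Step 3 — Series combination: Z_total = R + L = 50.8 + j21.21 Ω = 55.05∠22.7° Ω.
Step 4 — Source phasor: V = 145∠90.0° V = 0 + j145 V.
Step 5 — Ohm's law: I = V / Z_total = (0 + j145) / (50.8 + j21.21) = 1.015 + j2.431 A.
Step 6 — Convert to polar: |I| = 2.634 A, ∠I = 67.3°.

I = 2.634∠67.3° A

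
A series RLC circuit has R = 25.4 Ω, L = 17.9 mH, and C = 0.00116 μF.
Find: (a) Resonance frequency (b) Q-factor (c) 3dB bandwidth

Step 1 — Resonance condition Im(Z)=0 gives ω₀ = 1/√(LC).
Step 2 — ω₀ = 1/√(0.0179·1.16e-09) = 2.195e+05 rad/s.
Step 3 — f₀ = ω₀/(2π) = 3.493e+04 Hz.
Step 4 — Series Q: Q = ω₀L/R = 2.195e+05·0.0179/25.4 = 154.7.
Step 5 — 3dB bandwidth: Δω = ω₀/Q = 1419 rad/s; BW = Δω/(2π) = 225.8 Hz.

(a) f₀ = 3.493e+04 Hz  (b) Q = 154.7  (c) BW = 225.8 Hz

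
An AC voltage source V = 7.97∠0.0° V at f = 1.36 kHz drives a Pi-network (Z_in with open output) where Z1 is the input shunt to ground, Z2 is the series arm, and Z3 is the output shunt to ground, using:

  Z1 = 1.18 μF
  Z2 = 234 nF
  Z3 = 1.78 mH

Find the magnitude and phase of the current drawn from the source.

Step 1 — Angular frequency: ω = 2π·f = 2π·1360 = 8545 rad/s.
Step 2 — Component impedances:
  Z1: Z = 1/(jωC) = -j/(ω·C) = 0 - j99.17 Ω
  Z2: Z = 1/(jωC) = -j/(ω·C) = 0 - j500.1 Ω
  Z3: Z = jωL = j·8545·0.00178 = 0 + j15.21 Ω
Step 3 — With open output, the series arm Z2 and the output shunt Z3 appear in series to ground: Z2 + Z3 = 0 - j484.9 Ω.
Step 4 — Parallel with input shunt Z1: Z_in = Z1 || (Z2 + Z3) = 0 - j82.33 Ω = 82.33∠-90.0° Ω.
Step 5 — Source phasor: V = 7.97∠0.0° V = 7.97 V.
Step 6 — Ohm's law: I = V / Z_total = (7.97) / (0 - j82.33) = 0 + j0.0968 A.
Step 7 — Convert to polar: |I| = 0.0968 A, ∠I = 90.0°.

I = 0.0968∠90.0° A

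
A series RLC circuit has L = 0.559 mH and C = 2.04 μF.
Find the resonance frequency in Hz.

Step 1 — Resonance condition Im(Z)=0 gives ω₀ = 1/√(LC).
Step 2 — ω₀ = 1/√(0.000559·2.04e-06) = 2.961e+04 rad/s.
Step 3 — f₀ = ω₀/(2π) = 4713 Hz.

f₀ = 4713 Hz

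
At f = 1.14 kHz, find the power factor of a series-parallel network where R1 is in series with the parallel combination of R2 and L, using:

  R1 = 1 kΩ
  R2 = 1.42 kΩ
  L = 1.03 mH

Step 1 — Angular frequency: ω = 2π·f = 2π·1140 = 7163 rad/s.
Step 2 — Component impedances:
  R1: Z = R = 1000 Ω
  R2: Z = R = 1420 Ω
  L: Z = jωL = j·7163·0.00103 = 0 + j7.378 Ω
Step 3 — Parallel branch: R2 || L = 1/(1/R2 + 1/L) = 0.03833 + j7.378 Ω.
Step 4 — Series with R1: Z_total = R1 + (R2 || L) = 1000 + j7.378 Ω = 1000∠0.4° Ω.
Step 5 — Power factor: PF = cos(φ) = Re(Z)/|Z| = 1000/1000 = 1.
Step 6 — Type: Im(Z) = 7.378 ⇒ lagging (phase φ = 0.4°).

PF = 1 (lagging, φ = 0.4°)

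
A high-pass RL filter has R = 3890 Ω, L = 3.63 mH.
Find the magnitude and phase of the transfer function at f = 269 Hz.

Step 1 — Angular frequency: ω = 2π·269 = 1690 rad/s.
Step 2 — Transfer function: H(jω) = jωL/(R + jωL).
Step 3 — Numerator jωL = j·6.135; denominator R + jωL = 3890 + j6.135.
Step 4 — H = 2.488e-06 + j0.001577.
Step 5 — Magnitude: |H| = 0.001577 (-56.0 dB); phase: φ = 89.9°.

|H| = 0.001577 (-56.0 dB), φ = 89.9°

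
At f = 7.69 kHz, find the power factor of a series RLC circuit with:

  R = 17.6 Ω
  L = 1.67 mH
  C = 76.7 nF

Step 1 — Angular frequency: ω = 2π·f = 2π·7690 = 4.832e+04 rad/s.
Step 2 — Component impedances:
  R: Z = R = 17.6 Ω
  L: Z = jωL = j·4.832e+04·0.00167 = 0 + j80.69 Ω
  C: Z = 1/(jωC) = -j/(ω·C) = 0 - j269.8 Ω
Step 3 — Series combination: Z_total = R + L + C = 17.6 - j189.1 Ω = 190∠-84.7° Ω.
Step 4 — Power factor: PF = cos(φ) = Re(Z)/|Z| = 17.6/189.96 = 0.09265.
Step 5 — Type: Im(Z) = -189.1 ⇒ leading (phase φ = -84.7°).

PF = 0.09265 (leading, φ = -84.7°)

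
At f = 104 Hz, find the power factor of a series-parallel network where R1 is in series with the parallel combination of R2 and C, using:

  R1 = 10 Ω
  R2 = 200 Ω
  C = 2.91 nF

Step 1 — Angular frequency: ω = 2π·f = 2π·104 = 653.5 rad/s.
Step 2 — Component impedances:
  R1: Z = R = 10 Ω
  R2: Z = R = 200 Ω
  C: Z = 1/(jωC) = -j/(ω·C) = 0 - j5.259e+05 Ω
Step 3 — Parallel branch: R2 || C = 1/(1/R2 + 1/C) = 200 - j0.07606 Ω.
Step 4 — Series with R1: Z_total = R1 + (R2 || C) = 210 - j0.07606 Ω = 210∠-0.0° Ω.
Step 5 — Power factor: PF = cos(φ) = Re(Z)/|Z| = 210/210 = 1.
Step 6 — Type: Im(Z) = -0.07606 ⇒ leading (phase φ = -0.0°).

PF = 1 (leading, φ = -0.0°)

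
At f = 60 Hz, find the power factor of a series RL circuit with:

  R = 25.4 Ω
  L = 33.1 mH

Step 1 — Angular frequency: ω = 2π·f = 2π·60 = 377 rad/s.
Step 2 — Component impedances:
  R: Z = R = 25.4 Ω
  L: Z = jωL = j·377·0.0331 = 0 + j12.48 Ω
Step 3 — Series combination: Z_total = R + L = 25.4 + j12.48 Ω = 28.3∠26.2° Ω.
Step 4 — Power factor: PF = cos(φ) = Re(Z)/|Z| = 25.4/28.3 = 0.8975.
Step 5 — Type: Im(Z) = 12.48 ⇒ lagging (phase φ = 26.2°).

PF = 0.8975 (lagging, φ = 26.2°)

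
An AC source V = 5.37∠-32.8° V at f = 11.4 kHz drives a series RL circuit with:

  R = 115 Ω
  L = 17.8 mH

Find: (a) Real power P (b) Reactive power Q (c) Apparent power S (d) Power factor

Step 1 — Angular frequency: ω = 2π·f = 2π·1.14e+04 = 7.163e+04 rad/s.
Step 2 — Component impedances:
  R: Z = R = 115 Ω
  L: Z = jωL = j·7.163e+04·0.0178 = 0 + j1275 Ω
Step 3 — Series combination: Z_total = R + L = 115 + j1275 Ω = 1280∠84.8° Ω.
Step 4 — Source phasor: V = 5.37∠-32.8° V = 4.514 - j2.909 V.
Step 5 — Current: I = V / Z = -0.001946 - j0.003716 A = 0.004195∠-117.6° A.
Step 6 — Complex power: S = V·I* = 0.002024 + j0.02243 VA.
Step 7 — Real power: P = Re(S) = 0.002024 W.
Step 8 — Reactive power: Q = Im(S) = 0.02243 VAR.
Step 9 — Apparent power: |S| = 0.02253 VA.
Step 10 — Power factor: PF = P/|S| = 0.08983 (lagging).

(a) P = 0.002024 W  (b) Q = 0.02243 VAR  (c) S = 0.02253 VA  (d) PF = 0.08983 (lagging)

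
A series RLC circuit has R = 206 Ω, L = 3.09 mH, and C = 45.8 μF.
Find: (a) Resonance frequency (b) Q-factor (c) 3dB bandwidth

Step 1 — Resonance: ω₀ = 1/√(LC) = 1/√(0.00309·4.58e-05) = 2658 rad/s.
Step 2 — f₀ = ω₀/(2π) = 423.1 Hz.
Step 3 — Series Q: Q = ω₀L/R = 2658·0.00309/206 = 0.03987.
Step 4 — Bandwidth: Δω = ω₀/Q = 6.667e+04 rad/s; BW = Δω/(2π) = 1.061e+04 Hz.

(a) f₀ = 423.1 Hz  (b) Q = 0.03987  (c) BW = 1.061e+04 Hz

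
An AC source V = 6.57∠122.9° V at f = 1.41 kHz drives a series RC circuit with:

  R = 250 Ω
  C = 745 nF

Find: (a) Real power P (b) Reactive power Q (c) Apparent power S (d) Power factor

Step 1 — Angular frequency: ω = 2π·f = 2π·1410 = 8859 rad/s.
Step 2 — Component impedances:
  R: Z = R = 250 Ω
  C: Z = 1/(jωC) = -j/(ω·C) = 0 - j151.5 Ω
Step 3 — Series combination: Z_total = R + C = 250 - j151.5 Ω = 292.3∠-31.2° Ω.
Step 4 — Source phasor: V = 6.57∠122.9° V = -3.569 + j5.516 V.
Step 5 — Current: I = V / Z = -0.02022 + j0.009811 A = 0.02247∠154.1° A.
Step 6 — Complex power: S = V·I* = 0.1263 - j0.07653 VA.
Step 7 — Real power: P = Re(S) = 0.1263 W.
Step 8 — Reactive power: Q = Im(S) = -0.07653 VAR.
Step 9 — Apparent power: |S| = 0.1477 VA.
Step 10 — Power factor: PF = P/|S| = 0.8552 (leading).

(a) P = 0.1263 W  (b) Q = -0.07653 VAR  (c) S = 0.1477 VA  (d) PF = 0.8552 (leading)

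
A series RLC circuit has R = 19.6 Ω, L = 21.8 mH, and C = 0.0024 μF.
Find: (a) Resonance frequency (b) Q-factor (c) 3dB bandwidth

Step 1 — Resonance condition Im(Z)=0 gives ω₀ = 1/√(LC).
Step 2 — ω₀ = 1/√(0.0218·2.4e-09) = 1.383e+05 rad/s.
Step 3 — f₀ = ω₀/(2π) = 2.2e+04 Hz.
Step 4 — Series Q: Q = ω₀L/R = 1.383e+05·0.0218/19.6 = 153.8.
Step 5 — 3dB bandwidth: Δω = ω₀/Q = 899.1 rad/s; BW = Δω/(2π) = 143.1 Hz.

(a) f₀ = 2.2e+04 Hz  (b) Q = 153.8  (c) BW = 143.1 Hz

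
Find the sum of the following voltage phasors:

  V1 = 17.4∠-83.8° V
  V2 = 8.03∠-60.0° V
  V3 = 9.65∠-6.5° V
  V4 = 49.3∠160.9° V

Step 1 — Convert each phasor to rectangular form:
  V1 = 17.4·(cos(-83.8°) + j·sin(-83.8°)) = 1.879 - j17.3 V
  V2 = 8.03·(cos(-60.0°) + j·sin(-60.0°)) = 4.015 - j6.954 V
  V3 = 9.65·(cos(-6.5°) + j·sin(-6.5°)) = 9.588 - j1.092 V
  V4 = 49.3·(cos(160.9°) + j·sin(160.9°)) = -46.59 + j16.13 V
Step 2 — Sum components: V_total = -31.1 - j9.213 V.
Step 3 — Convert to polar: |V_total| = 32.44 V, ∠V_total = -163.5°.

V_total = 32.44∠-163.5° V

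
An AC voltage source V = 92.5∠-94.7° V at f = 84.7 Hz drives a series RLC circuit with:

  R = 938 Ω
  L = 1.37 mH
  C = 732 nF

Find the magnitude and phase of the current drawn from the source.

Step 1 — Angular frequency: ω = 2π·f = 2π·84.7 = 532.2 rad/s.
Step 2 — Component impedances:
  R: Z = R = 938 Ω
  L: Z = jωL = j·532.2·0.00137 = 0 + j0.7291 Ω
  C: Z = 1/(jωC) = -j/(ω·C) = 0 - j2567 Ω
Step 3 — Series combination: Z_total = R + L + C = 938 - j2566 Ω = 2732∠-69.9° Ω.
Step 4 — Source phasor: V = 92.5∠-94.7° V = -7.579 - j92.19 V.
Step 5 — Ohm's law: I = V / Z_total = (-7.579 - j92.19) / (938 - j2566) = 0.03074 - j0.01419 A.
Step 6 — Convert to polar: |I| = 0.03385 A, ∠I = -24.8°.

I = 0.03385∠-24.8° A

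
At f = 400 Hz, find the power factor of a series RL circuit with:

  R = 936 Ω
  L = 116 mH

Step 1 — Angular frequency: ω = 2π·f = 2π·400 = 2513 rad/s.
Step 2 — Component impedances:
  R: Z = R = 936 Ω
  L: Z = jωL = j·2513·0.116 = 0 + j291.5 Ω
Step 3 — Series combination: Z_total = R + L = 936 + j291.5 Ω = 980.4∠17.3° Ω.
Step 4 — Power factor: PF = cos(φ) = Re(Z)/|Z| = 936/980.35 = 0.9548.
Step 5 — Type: Im(Z) = 291.5 ⇒ lagging (phase φ = 17.3°).

PF = 0.9548 (lagging, φ = 17.3°)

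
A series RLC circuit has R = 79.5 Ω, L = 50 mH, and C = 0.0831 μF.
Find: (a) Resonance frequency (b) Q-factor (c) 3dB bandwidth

Step 1 — Resonance: ω₀ = 1/√(LC) = 1/√(0.05·8.31e-08) = 1.551e+04 rad/s.
Step 2 — f₀ = ω₀/(2π) = 2469 Hz.
Step 3 — Series Q: Q = ω₀L/R = 1.551e+04·0.05/79.5 = 9.757.
Step 4 — Bandwidth: Δω = ω₀/Q = 1590 rad/s; BW = Δω/(2π) = 253.1 Hz.

(a) f₀ = 2469 Hz  (b) Q = 9.757  (c) BW = 253.1 Hz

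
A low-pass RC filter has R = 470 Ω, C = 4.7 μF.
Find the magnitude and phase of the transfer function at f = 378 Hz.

Step 1 — Angular frequency: ω = 2π·378 = 2375 rad/s.
Step 2 — Transfer function: H(jω) = 1/(1 + jωRC).
Step 3 — Denominator: 1 + jωRC = 1 + j·2375·470·4.7e-06 = 1 + j5.246.
Step 4 — H = 0.03506 - j0.1839.
Step 5 — Magnitude: |H| = 0.1872 (-14.6 dB); phase: φ = -79.2°.

|H| = 0.1872 (-14.6 dB), φ = -79.2°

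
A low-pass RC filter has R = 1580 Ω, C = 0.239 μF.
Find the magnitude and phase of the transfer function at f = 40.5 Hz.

Step 1 — Angular frequency: ω = 2π·40.5 = 254.5 rad/s.
Step 2 — Transfer function: H(jω) = 1/(1 + jωRC).
Step 3 — Denominator: 1 + jωRC = 1 + j·254.5·1580·2.39e-07 = 1 + j0.09609.
Step 4 — H = 0.9909 - j0.09521.
Step 5 — Magnitude: |H| = 0.9954 (-0.0 dB); phase: φ = -5.5°.

|H| = 0.9954 (-0.0 dB), φ = -5.5°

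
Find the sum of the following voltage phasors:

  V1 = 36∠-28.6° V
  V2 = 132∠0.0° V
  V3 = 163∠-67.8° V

Step 1 — Convert each phasor to rectangular form:
  V1 = 36·(cos(-28.6°) + j·sin(-28.6°)) = 31.61 - j17.23 V
  V2 = 132·(cos(0.0°) + j·sin(0.0°)) = 132 V
  V3 = 163·(cos(-67.8°) + j·sin(-67.8°)) = 61.59 - j150.9 V
Step 2 — Sum components: V_total = 225.2 - j168.1 V.
Step 3 — Convert to polar: |V_total| = 281 V, ∠V_total = -36.7°.

V_total = 281∠-36.7° V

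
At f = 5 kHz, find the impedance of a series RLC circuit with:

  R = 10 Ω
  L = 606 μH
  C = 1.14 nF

Step 1 — Angular frequency: ω = 2π·f = 2π·5000 = 3.142e+04 rad/s.
Step 2 — Component impedances:
  R: Z = R = 10 Ω
  L: Z = jωL = j·3.142e+04·0.000606 = 0 + j19.04 Ω
  C: Z = 1/(jωC) = -j/(ω·C) = 0 - j2.792e+04 Ω
Step 3 — Series combination: Z_total = R + L + C = 10 - j2.79e+04 Ω = 2.79e+04∠-90.0° Ω.

Z = 10 - j2.79e+04 Ω = 2.79e+04∠-90.0° Ω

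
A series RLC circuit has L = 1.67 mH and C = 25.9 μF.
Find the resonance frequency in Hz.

Step 1 — Resonance condition Im(Z)=0 gives ω₀ = 1/√(LC).
Step 2 — ω₀ = 1/√(0.00167·2.59e-05) = 4808 rad/s.
Step 3 — f₀ = ω₀/(2π) = 765.3 Hz.

f₀ = 765.3 Hz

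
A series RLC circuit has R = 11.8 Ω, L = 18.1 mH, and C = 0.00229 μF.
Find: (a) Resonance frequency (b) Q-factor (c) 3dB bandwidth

Step 1 — Resonance: ω₀ = 1/√(LC) = 1/√(0.0181·2.29e-09) = 1.553e+05 rad/s.
Step 2 — f₀ = ω₀/(2π) = 2.472e+04 Hz.
Step 3 — Series Q: Q = ω₀L/R = 1.553e+05·0.0181/11.8 = 238.3.
Step 4 — Bandwidth: Δω = ω₀/Q = 651.9 rad/s; BW = Δω/(2π) = 103.8 Hz.

(a) f₀ = 2.472e+04 Hz  (b) Q = 238.3  (c) BW = 103.8 Hz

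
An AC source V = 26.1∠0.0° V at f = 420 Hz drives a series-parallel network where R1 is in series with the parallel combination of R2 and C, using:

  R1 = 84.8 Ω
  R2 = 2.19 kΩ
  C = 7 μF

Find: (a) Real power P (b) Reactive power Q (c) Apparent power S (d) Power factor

Step 1 — Angular frequency: ω = 2π·f = 2π·420 = 2639 rad/s.
Step 2 — Component impedances:
  R1: Z = R = 84.8 Ω
  R2: Z = R = 2190 Ω
  C: Z = 1/(jωC) = -j/(ω·C) = 0 - j54.13 Ω
Step 3 — Parallel branch: R2 || C = 1/(1/R2 + 1/C) = 1.337 - j54.1 Ω.
Step 4 — Series with R1: Z_total = R1 + (R2 || C) = 86.14 - j54.1 Ω = 101.7∠-32.1° Ω.
Step 5 — Source phasor: V = 26.1∠0.0° V = 26.1 V.
Step 6 — Current: I = V / Z = 0.2173 + j0.1365 A = 0.2566∠32.1° A.
Step 7 — Complex power: S = V·I* = 5.671 - j3.562 VA.
Step 8 — Real power: P = Re(S) = 5.671 W.
Step 9 — Reactive power: Q = Im(S) = -3.562 VAR.
Step 10 — Apparent power: |S| = 6.697 VA.
Step 11 — Power factor: PF = P/|S| = 0.8468 (leading).

(a) P = 5.671 W  (b) Q = -3.562 VAR  (c) S = 6.697 VA  (d) PF = 0.8468 (leading)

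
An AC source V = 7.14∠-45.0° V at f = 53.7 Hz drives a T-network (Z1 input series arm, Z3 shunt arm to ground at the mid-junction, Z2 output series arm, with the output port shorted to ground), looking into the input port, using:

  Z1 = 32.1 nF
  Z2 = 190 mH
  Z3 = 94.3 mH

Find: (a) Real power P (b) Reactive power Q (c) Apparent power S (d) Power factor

Step 1 — Angular frequency: ω = 2π·f = 2π·53.7 = 337.4 rad/s.
Step 2 — Component impedances:
  Z1: Z = 1/(jωC) = -j/(ω·C) = 0 - j9.233e+04 Ω
  Z2: Z = jωL = j·337.4·0.19 = 0 + j64.11 Ω
  Z3: Z = jωL = j·337.4·0.0943 = 0 + j31.82 Ω
Step 3 — With the output port shorted to ground, the output series arm Z2 runs from the junction to ground; the shunt arm Z3 also runs from the junction to ground. They appear in parallel: Z3 || Z2 = 0 + j21.26 Ω.
Step 4 — Series with input arm Z1: Z_in = Z1 + (Z3 || Z2) = 0 - j9.231e+04 Ω = 9.231e+04∠-90.0° Ω.
Step 5 — Source phasor: V = 7.14∠-45.0° V = 5.049 - j5.049 V.
Step 6 — Current: I = V / Z = 5.469e-05 + j5.469e-05 A = 7.735e-05∠45.0° A.
Step 7 — Complex power: S = V·I* = 0 - j0.0005523 VA.
Step 8 — Real power: P = Re(S) = 0 W.
Step 9 — Reactive power: Q = Im(S) = -0.0005523 VAR.
Step 10 — Apparent power: |S| = 0.0005523 VA.
Step 11 — Power factor: PF = P/|S| = 0 (leading).

(a) P = 0 W  (b) Q = -0.0005523 VAR  (c) S = 0.0005523 VA  (d) PF = 0 (leading)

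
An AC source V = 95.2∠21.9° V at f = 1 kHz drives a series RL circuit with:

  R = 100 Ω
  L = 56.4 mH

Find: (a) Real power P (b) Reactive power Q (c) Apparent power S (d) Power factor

Step 1 — Angular frequency: ω = 2π·f = 2π·1000 = 6283 rad/s.
Step 2 — Component impedances:
  R: Z = R = 100 Ω
  L: Z = jωL = j·6283·0.0564 = 0 + j354.4 Ω
Step 3 — Series combination: Z_total = R + L = 100 + j354.4 Ω = 368.2∠74.2° Ω.
Step 4 — Source phasor: V = 95.2∠21.9° V = 88.33 + j35.51 V.
Step 5 — Current: I = V / Z = 0.158 - j0.2047 A = 0.2585∠-52.3° A.
Step 6 — Complex power: S = V·I* = 6.685 + j23.69 VA.
Step 7 — Real power: P = Re(S) = 6.685 W.
Step 8 — Reactive power: Q = Im(S) = 23.69 VAR.
Step 9 — Apparent power: |S| = 24.61 VA.
Step 10 — Power factor: PF = P/|S| = 0.2716 (lagging).

(a) P = 6.685 W  (b) Q = 23.69 VAR  (c) S = 24.61 VA  (d) PF = 0.2716 (lagging)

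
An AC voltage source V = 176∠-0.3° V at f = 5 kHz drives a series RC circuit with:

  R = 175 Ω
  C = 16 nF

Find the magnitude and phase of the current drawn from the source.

Step 1 — Angular frequency: ω = 2π·f = 2π·5000 = 3.142e+04 rad/s.
Step 2 — Component impedances:
  R: Z = R = 175 Ω
  C: Z = 1/(jωC) = -j/(ω·C) = 0 - j1989 Ω
Step 3 — Series combination: Z_total = R + C = 175 - j1989 Ω = 1997∠-85.0° Ω.
Step 4 — Source phasor: V = 176∠-0.3° V = 176 - j0.9215 V.
Step 5 — Ohm's law: I = V / Z_total = (176 - j0.9215) / (175 - j1989) = 0.008182 + j0.08775 A.
Step 6 — Convert to polar: |I| = 0.08813 A, ∠I = 84.7°.

I = 0.08813∠84.7° A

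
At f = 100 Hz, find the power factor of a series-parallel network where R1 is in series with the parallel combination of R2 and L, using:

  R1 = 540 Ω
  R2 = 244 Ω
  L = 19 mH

Step 1 — Angular frequency: ω = 2π·f = 2π·100 = 628.3 rad/s.
Step 2 — Component impedances:
  R1: Z = R = 540 Ω
  R2: Z = R = 244 Ω
  L: Z = jωL = j·628.3·0.019 = 0 + j11.94 Ω
Step 3 — Parallel branch: R2 || L = 1/(1/R2 + 1/L) = 0.5827 + j11.91 Ω.
Step 4 — Series with R1: Z_total = R1 + (R2 || L) = 540.6 + j11.91 Ω = 540.7∠1.3° Ω.
Step 5 — Power factor: PF = cos(φ) = Re(Z)/|Z| = 540.6/540.7 = 0.9998.
Step 6 — Type: Im(Z) = 11.91 ⇒ lagging (phase φ = 1.3°).

PF = 0.9998 (lagging, φ = 1.3°)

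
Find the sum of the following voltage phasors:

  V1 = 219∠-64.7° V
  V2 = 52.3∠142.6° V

Step 1 — Convert each phasor to rectangular form:
  V1 = 219·(cos(-64.7°) + j·sin(-64.7°)) = 93.59 - j198 V
  V2 = 52.3·(cos(142.6°) + j·sin(142.6°)) = -41.55 + j31.77 V
Step 2 — Sum components: V_total = 52.04 - j166.2 V.
Step 3 — Convert to polar: |V_total| = 174.2 V, ∠V_total = -72.6°.

V_total = 174.2∠-72.6° V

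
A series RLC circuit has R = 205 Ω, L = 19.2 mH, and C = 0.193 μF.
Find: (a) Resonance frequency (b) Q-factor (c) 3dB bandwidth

Step 1 — Resonance: ω₀ = 1/√(LC) = 1/√(0.0192·1.93e-07) = 1.643e+04 rad/s.
Step 2 — f₀ = ω₀/(2π) = 2615 Hz.
Step 3 — Series Q: Q = ω₀L/R = 1.643e+04·0.0192/205 = 1.539.
Step 4 — Bandwidth: Δω = ω₀/Q = 1.068e+04 rad/s; BW = Δω/(2π) = 1699 Hz.

(a) f₀ = 2615 Hz  (b) Q = 1.539  (c) BW = 1699 Hz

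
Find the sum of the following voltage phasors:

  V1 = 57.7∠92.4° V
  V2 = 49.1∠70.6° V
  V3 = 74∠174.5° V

Step 1 — Convert each phasor to rectangular form:
  V1 = 57.7·(cos(92.4°) + j·sin(92.4°)) = -2.416 + j57.65 V
  V2 = 49.1·(cos(70.6°) + j·sin(70.6°)) = 16.31 + j46.31 V
  V3 = 74·(cos(174.5°) + j·sin(174.5°)) = -73.66 + j7.093 V
Step 2 — Sum components: V_total = -59.77 + j111.1 V.
Step 3 — Convert to polar: |V_total| = 126.1 V, ∠V_total = 118.3°.

V_total = 126.1∠118.3° V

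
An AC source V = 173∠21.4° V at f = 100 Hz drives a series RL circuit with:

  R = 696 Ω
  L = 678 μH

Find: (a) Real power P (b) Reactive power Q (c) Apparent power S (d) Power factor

Step 1 — Angular frequency: ω = 2π·f = 2π·100 = 628.3 rad/s.
Step 2 — Component impedances:
  R: Z = R = 696 Ω
  L: Z = jωL = j·628.3·0.000678 = 0 + j0.426 Ω
Step 3 — Series combination: Z_total = R + L = 696 + j0.426 Ω = 696∠0.0° Ω.
Step 4 — Source phasor: V = 173∠21.4° V = 161.1 + j63.12 V.
Step 5 — Current: I = V / Z = 0.2315 + j0.09055 A = 0.2486∠21.4° A.
Step 6 — Complex power: S = V·I* = 43 + j0.02632 VA.
Step 7 — Real power: P = Re(S) = 43 W.
Step 8 — Reactive power: Q = Im(S) = 0.02632 VAR.
Step 9 — Apparent power: |S| = 43 VA.
Step 10 — Power factor: PF = P/|S| = 1 (lagging).

(a) P = 43 W  (b) Q = 0.02632 VAR  (c) S = 43 VA  (d) PF = 1 (lagging)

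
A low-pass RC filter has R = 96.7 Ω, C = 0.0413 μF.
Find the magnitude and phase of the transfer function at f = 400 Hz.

Step 1 — Angular frequency: ω = 2π·400 = 2513 rad/s.
Step 2 — Transfer function: H(jω) = 1/(1 + jωRC).
Step 3 — Denominator: 1 + jωRC = 1 + j·2513·96.7·4.13e-08 = 1 + j0.01004.
Step 4 — H = 0.9999 - j0.01004.
Step 5 — Magnitude: |H| = 0.9999 (-0.0 dB); phase: φ = -0.6°.

|H| = 0.9999 (-0.0 dB), φ = -0.6°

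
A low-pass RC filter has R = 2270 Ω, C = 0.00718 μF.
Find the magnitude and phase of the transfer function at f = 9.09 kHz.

Step 1 — Angular frequency: ω = 2π·9090 = 5.711e+04 rad/s.
Step 2 — Transfer function: H(jω) = 1/(1 + jωRC).
Step 3 — Denominator: 1 + jωRC = 1 + j·5.711e+04·2270·7.18e-09 = 1 + j0.9309.
Step 4 — H = 0.5358 - j0.4987.
Step 5 — Magnitude: |H| = 0.732 (-2.7 dB); phase: φ = -42.9°.

|H| = 0.732 (-2.7 dB), φ = -42.9°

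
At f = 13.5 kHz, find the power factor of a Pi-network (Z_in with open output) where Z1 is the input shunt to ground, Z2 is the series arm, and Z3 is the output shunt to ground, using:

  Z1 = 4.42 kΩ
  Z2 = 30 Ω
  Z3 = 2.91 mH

Step 1 — Angular frequency: ω = 2π·f = 2π·1.35e+04 = 8.482e+04 rad/s.
Step 2 — Component impedances:
  Z1: Z = R = 4420 Ω
  Z2: Z = R = 30 Ω
  Z3: Z = jωL = j·8.482e+04·0.00291 = 0 + j246.8 Ω
Step 3 — With open output, the series arm Z2 and the output shunt Z3 appear in series to ground: Z2 + Z3 = 30 + j246.8 Ω.
Step 4 — Parallel with input shunt Z1: Z_in = Z1 || (Z2 + Z3) = 43.26 + j242.8 Ω = 246.6∠79.9° Ω.
Step 5 — Power factor: PF = cos(φ) = Re(Z)/|Z| = 43.26/246.6 = 0.1754.
Step 6 — Type: Im(Z) = 242.8 ⇒ lagging (phase φ = 79.9°).

PF = 0.1754 (lagging, φ = 79.9°)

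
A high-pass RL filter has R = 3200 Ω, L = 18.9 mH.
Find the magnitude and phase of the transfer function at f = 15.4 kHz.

Step 1 — Angular frequency: ω = 2π·1.54e+04 = 9.676e+04 rad/s.
Step 2 — Transfer function: H(jω) = jωL/(R + jωL).
Step 3 — Numerator jωL = j·1829; denominator R + jωL = 3200 + j1829.
Step 4 — H = 0.2462 + j0.4308.
Step 5 — Magnitude: |H| = 0.4962 (-6.1 dB); phase: φ = 60.3°.

|H| = 0.4962 (-6.1 dB), φ = 60.3°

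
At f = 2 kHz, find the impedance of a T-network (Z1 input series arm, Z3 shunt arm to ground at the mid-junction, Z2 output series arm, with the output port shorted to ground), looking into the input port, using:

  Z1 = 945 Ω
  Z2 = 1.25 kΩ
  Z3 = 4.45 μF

Step 1 — Angular frequency: ω = 2π·f = 2π·2000 = 1.257e+04 rad/s.
Step 2 — Component impedances:
  Z1: Z = R = 945 Ω
  Z2: Z = R = 1250 Ω
  Z3: Z = 1/(jωC) = -j/(ω·C) = 0 - j17.88 Ω
Step 3 — With the output port shorted to ground, the output series arm Z2 runs from the junction to ground; the shunt arm Z3 also runs from the junction to ground. They appear in parallel: Z3 || Z2 = 0.2558 - j17.88 Ω.
Step 4 — Series with input arm Z1: Z_in = Z1 + (Z3 || Z2) = 945.3 - j17.88 Ω = 945.4∠-1.1° Ω.

Z = 945.3 - j17.88 Ω = 945.4∠-1.1° Ω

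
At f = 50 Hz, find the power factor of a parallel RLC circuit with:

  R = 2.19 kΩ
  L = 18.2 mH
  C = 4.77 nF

Step 1 — Angular frequency: ω = 2π·f = 2π·50 = 314.2 rad/s.
Step 2 — Component impedances:
  R: Z = R = 2190 Ω
  L: Z = jωL = j·314.2·0.0182 = 0 + j5.718 Ω
  C: Z = 1/(jωC) = -j/(ω·C) = 0 - j6.673e+05 Ω
Step 3 — Parallel combination: 1/Z_total = 1/R + 1/L + 1/C; Z_total = 0.01493 + j5.718 Ω = 5.718∠89.9° Ω.
Step 4 — Power factor: PF = cos(φ) = Re(Z)/|Z| = 0.01493/5.718 = 0.002611.
Step 5 — Type: Im(Z) = 5.718 ⇒ lagging (phase φ = 89.9°).

PF = 0.002611 (lagging, φ = 89.9°)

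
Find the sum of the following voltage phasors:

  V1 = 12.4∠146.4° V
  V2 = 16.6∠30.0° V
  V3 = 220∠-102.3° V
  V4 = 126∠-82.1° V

Step 1 — Convert each phasor to rectangular form:
  V1 = 12.4·(cos(146.4°) + j·sin(146.4°)) = -10.33 + j6.862 V
  V2 = 16.6·(cos(30.0°) + j·sin(30.0°)) = 14.38 + j8.3 V
  V3 = 220·(cos(-102.3°) + j·sin(-102.3°)) = -46.87 - j215 V
  V4 = 126·(cos(-82.1°) + j·sin(-82.1°)) = 17.32 - j124.8 V
Step 2 — Sum components: V_total = -25.5 - j324.6 V.
Step 3 — Convert to polar: |V_total| = 325.6 V, ∠V_total = -94.5°.

V_total = 325.6∠-94.5° V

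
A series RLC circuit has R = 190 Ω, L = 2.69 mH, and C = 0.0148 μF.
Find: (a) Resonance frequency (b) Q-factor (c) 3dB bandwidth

Step 1 — Resonance: ω₀ = 1/√(LC) = 1/√(0.00269·1.48e-08) = 1.585e+05 rad/s.
Step 2 — f₀ = ω₀/(2π) = 2.522e+04 Hz.
Step 3 — Series Q: Q = ω₀L/R = 1.585e+05·0.00269/190 = 2.244.
Step 4 — Bandwidth: Δω = ω₀/Q = 7.063e+04 rad/s; BW = Δω/(2π) = 1.124e+04 Hz.

(a) f₀ = 2.522e+04 Hz  (b) Q = 2.244  (c) BW = 1.124e+04 Hz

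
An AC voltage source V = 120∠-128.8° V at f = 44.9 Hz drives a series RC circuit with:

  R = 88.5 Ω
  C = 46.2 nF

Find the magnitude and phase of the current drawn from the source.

Step 1 — Angular frequency: ω = 2π·f = 2π·44.9 = 282.1 rad/s.
Step 2 — Component impedances:
  R: Z = R = 88.5 Ω
  C: Z = 1/(jωC) = -j/(ω·C) = 0 - j7.672e+04 Ω
Step 3 — Series combination: Z_total = R + C = 88.5 - j7.672e+04 Ω = 7.672e+04∠-89.9° Ω.
Step 4 — Source phasor: V = 120∠-128.8° V = -75.19 - j93.52 V.
Step 5 — Ohm's law: I = V / Z_total = (-75.19 - j93.52) / (88.5 - j7.672e+04) = 0.001218 - j0.0009814 A.
Step 6 — Convert to polar: |I| = 0.001564 A, ∠I = -38.9°.

I = 0.001564∠-38.9° A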